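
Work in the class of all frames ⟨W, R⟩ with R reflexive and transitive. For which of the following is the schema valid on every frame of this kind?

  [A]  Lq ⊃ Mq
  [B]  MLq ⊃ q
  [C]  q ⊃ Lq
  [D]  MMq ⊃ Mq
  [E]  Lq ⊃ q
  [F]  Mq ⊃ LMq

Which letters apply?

Reflexive relations are serial.
(A) Lq ⊃ Mq (axiom D) characterises the serial frames. Every such R is serial — valid.
(B) MLq ⊃ q is the dual of axiom B, which corresponds to symmetry. Such an R need not be symmetric — not valid.
(C) q ⊃ Lq (equivalent to ◇p→p) corresponds to R being a subset of the identity. Such an R need not be a subset of the identity, so not valid.
(D) MMq ⊃ Mq is the dual of axiom 4; it is valid on a frame exactly when R is transitive. Every such R is transitive, so valid.
(E) axiom T: valid iff R is reflexive. Every such R is reflexive — valid.
(F) Mq ⊃ LMq (axiom 5) characterises the euclidean frames. Such an R need not be euclidean — not valid.

A, D, E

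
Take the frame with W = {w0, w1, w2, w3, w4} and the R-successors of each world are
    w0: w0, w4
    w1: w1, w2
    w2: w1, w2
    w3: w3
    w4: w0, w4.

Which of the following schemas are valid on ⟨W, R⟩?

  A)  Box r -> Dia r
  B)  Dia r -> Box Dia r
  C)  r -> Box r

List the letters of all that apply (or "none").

A, B

R is euclidean: any two R-successors of the same world are R-related.
R is serial: every world has an R-successor.
R is not a subset of the identity: w0 R w4 with w0 ≠ w4.
(A) Box r -> Dia r (axiom D) characterises the serial frames. R is serial — valid.
(B) axiom 5: valid iff R is euclidean. R is euclidean — valid.
(C) r -> Box r is valid only on frames where every R-edge is a self-loop. Here R ⊄ identity — not valid.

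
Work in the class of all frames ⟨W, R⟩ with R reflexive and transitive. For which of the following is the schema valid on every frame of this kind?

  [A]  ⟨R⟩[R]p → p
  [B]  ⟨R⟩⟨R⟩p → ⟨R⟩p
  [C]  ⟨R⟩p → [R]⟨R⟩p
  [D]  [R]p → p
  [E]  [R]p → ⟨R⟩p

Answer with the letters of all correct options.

Reflexive relations are serial.
(A) ⟨R⟩[R]p → p is the dual of axiom B, which corresponds to symmetry. Such an R need not be symmetric — not valid.
(B) the dual of axiom 4: valid iff R is transitive. Every such R is transitive — valid.
(C) ⟨R⟩p → [R]⟨R⟩p is axiom 5; it is valid on a frame exactly when R is euclidean. Such an R need not be euclidean, so not valid.
(D) axiom T: valid iff R is reflexive. Every such R is reflexive — valid.
(E) axiom D: valid iff R is serial. Every such R is serial — valid.

B, D, E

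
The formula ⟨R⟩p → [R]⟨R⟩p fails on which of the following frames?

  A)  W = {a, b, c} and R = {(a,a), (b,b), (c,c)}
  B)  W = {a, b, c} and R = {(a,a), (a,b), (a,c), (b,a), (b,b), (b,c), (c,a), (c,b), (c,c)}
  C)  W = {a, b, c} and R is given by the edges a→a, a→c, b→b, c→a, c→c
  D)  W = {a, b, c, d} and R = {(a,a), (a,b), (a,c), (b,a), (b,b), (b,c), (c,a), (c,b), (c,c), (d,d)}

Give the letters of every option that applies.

none

The schema ⟨R⟩p → [R]⟨R⟩p is axiom 5; it is valid on a frame iff R is euclidean.
(A) R is euclidean (any two R-successors of the same world are R-related), so the schema is valid here.
(B) R is euclidean (any two R-successors of the same world are R-related), so the schema is valid here.
(C) R is euclidean (any two R-successors of the same world are R-related), so the schema is valid here.
(D) R is euclidean (any two R-successors of the same world are R-related), so the schema is valid here.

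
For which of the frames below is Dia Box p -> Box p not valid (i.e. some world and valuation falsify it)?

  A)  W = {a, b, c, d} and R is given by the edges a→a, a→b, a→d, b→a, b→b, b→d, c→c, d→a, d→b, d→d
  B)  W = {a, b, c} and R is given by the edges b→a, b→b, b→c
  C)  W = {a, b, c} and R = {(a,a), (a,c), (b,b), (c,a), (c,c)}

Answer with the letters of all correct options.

The schema Dia Box p -> Box p is the dual of axiom 5; it is valid on a frame iff R is euclidean.
(A) R is euclidean (any two R-successors of the same world are R-related), so the schema is valid here.
(B) R is not euclidean (b R a and b R b but not a R b), so the schema fails here.
(C) R is euclidean (any two R-successors of the same world are R-related), so the schema is valid here.

B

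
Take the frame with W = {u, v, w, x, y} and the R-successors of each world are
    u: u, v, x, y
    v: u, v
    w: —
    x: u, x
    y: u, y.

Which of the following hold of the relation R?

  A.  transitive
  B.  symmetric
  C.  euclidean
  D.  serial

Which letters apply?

B

(A) not transitive: v R u and u R x but not v R x.
(B) symmetric: every R-edge is matched by its reverse.
(C) not euclidean: u R v and u R x but not v R x.
(D) not serial: w has no R-successor.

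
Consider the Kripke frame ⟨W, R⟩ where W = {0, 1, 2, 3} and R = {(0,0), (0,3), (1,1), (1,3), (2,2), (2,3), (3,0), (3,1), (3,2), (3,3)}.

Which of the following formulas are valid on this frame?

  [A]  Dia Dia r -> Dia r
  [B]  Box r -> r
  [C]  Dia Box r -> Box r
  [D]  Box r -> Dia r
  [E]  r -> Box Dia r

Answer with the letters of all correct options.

B, D, E

R is reflexive: each world relates to itself.
R is symmetric: every R-edge is matched by its reverse.
R is not transitive: 0 R 3 and 3 R 1 but not 0 R 1.
R is not euclidean: 3 R 0 and 3 R 1 but not 0 R 1.
R is serial: every world has an R-successor.
(A) Dia Dia r -> Dia r (the dual of axiom 4) characterises the transitive frames. R is not transitive — not valid.
(B) Box r -> r (axiom T) characterises the reflexive frames. R is reflexive — valid.
(C) Dia Box r -> Box r is the dual of axiom 5; it is valid on a frame exactly when R is euclidean. R is not euclidean, so not valid.
(D) axiom D: valid iff R is serial. R is serial — valid.
(E) r -> Box Dia r is axiom B; it is valid on a frame exactly when R is symmetric. R is symmetric, so valid.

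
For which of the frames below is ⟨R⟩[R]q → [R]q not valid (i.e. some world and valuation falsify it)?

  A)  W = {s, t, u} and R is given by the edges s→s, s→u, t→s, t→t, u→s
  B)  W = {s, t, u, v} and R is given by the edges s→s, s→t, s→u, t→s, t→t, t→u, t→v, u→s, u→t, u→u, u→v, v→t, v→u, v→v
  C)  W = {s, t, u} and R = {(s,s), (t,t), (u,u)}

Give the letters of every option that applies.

A, B

The schema ⟨R⟩[R]q → [R]q is the dual of axiom 5; it is valid on a frame iff R is euclidean.
(A) R is not euclidean (t R s and t R t but not s R t), so the schema fails here.
(B) R is not euclidean (t R s and t R v but not s R v), so the schema fails here.
(C) R is euclidean (any two R-successors of the same world are R-related), so the schema is valid here.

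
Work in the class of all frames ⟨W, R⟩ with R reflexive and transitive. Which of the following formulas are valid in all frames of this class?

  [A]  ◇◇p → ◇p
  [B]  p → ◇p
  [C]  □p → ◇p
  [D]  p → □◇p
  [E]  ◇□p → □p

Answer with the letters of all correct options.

Reflexive relations are serial.
(A) ◇◇p → ◇p is the dual of axiom 4, which corresponds to transitivity. Every such R is transitive — valid.
(B) p → ◇p is the dual of axiom T; it is valid on a frame exactly when R is reflexive. Every such R is reflexive, so valid.
(C) □p → ◇p is axiom D, which corresponds to seriality. Every such R is serial — valid.
(D) p → □◇p is axiom B, which corresponds to symmetry. Such an R need not be symmetric — not valid.
(E) the dual of axiom 5: valid iff R is euclidean. Such an R need not be euclidean — not valid.

A, B, C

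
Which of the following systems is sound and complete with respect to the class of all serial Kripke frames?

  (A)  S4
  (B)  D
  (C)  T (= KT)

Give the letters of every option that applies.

B

(A) S4 is determined by the class of reflexive and transitive frames.
(B) D is determined by exactly this class.
(C) T (= KT) is determined by the class of reflexive frames.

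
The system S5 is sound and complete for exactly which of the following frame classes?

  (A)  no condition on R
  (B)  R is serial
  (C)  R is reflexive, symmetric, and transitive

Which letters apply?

(A) this class determines K, not S5.
(B) this class determines D, not S5.
(C) S5 is sound and complete for exactly this class.

C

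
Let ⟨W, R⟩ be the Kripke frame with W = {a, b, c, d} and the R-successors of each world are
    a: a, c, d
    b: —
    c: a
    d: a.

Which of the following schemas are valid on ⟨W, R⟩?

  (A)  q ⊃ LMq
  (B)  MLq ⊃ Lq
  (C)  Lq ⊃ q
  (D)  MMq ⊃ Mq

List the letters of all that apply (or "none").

R is not reflexive: not b R b.
R is symmetric: every R-edge is matched by its reverse.
R is not transitive: c R a and a R c but not c R c.
R is not euclidean: a R c and a R d but not c R d.
(A) q ⊃ LMq is axiom B; it is valid on a frame exactly when R is symmetric. R is symmetric, so valid.
(B) MLq ⊃ Lq is the dual of axiom 5; it is valid on a frame exactly when R is euclidean. R is not euclidean, so not valid.
(C) Lq ⊃ q is axiom T, which corresponds to reflexivity. R is not reflexive — not valid.
(D) MMq ⊃ Mq is the dual of axiom 4; it is valid on a frame exactly when R is transitive. R is not transitive, so not valid.

A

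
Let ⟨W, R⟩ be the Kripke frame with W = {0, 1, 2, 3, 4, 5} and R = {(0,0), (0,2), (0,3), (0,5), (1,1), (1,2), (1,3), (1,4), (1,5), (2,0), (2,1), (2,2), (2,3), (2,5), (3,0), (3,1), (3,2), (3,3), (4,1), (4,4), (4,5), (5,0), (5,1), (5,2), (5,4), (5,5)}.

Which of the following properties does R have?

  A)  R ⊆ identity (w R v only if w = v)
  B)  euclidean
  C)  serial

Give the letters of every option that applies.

C

(A) not ⊆ identity: 0 R 2 with 0 ≠ 2.
(B) not euclidean: 0 R 3 and 0 R 5 but not 3 R 5.
(C) serial: every world has an R-successor.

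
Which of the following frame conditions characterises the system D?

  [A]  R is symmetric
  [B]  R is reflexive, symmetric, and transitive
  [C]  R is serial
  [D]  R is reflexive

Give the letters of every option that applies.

(A) this class determines KB, not D.
(B) this class determines S5, not D.
(C) D is sound and complete for exactly this class.
(D) this class determines T (= KT), not D.

C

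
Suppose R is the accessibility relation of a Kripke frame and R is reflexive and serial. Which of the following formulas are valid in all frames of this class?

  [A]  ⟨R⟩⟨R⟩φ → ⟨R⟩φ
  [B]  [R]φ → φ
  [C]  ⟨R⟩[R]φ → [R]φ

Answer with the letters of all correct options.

B

(A) ⟨R⟩⟨R⟩φ → ⟨R⟩φ is the dual of axiom 4; it is valid on a frame exactly when R is transitive. Such an R need not be transitive, so not valid.
(B) [R]φ → φ is axiom T; it is valid on a frame exactly when R is reflexive. Every such R is reflexive, so valid.
(C) ⟨R⟩[R]φ → [R]φ (the dual of axiom 5) characterises the euclidean frames. Such an R need not be euclidean — not valid.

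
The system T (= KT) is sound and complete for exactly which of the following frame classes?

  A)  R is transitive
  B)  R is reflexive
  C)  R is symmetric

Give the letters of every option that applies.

B

(A) this class determines K4, not T (= KT).
(B) T (= KT) is sound and complete for exactly this class.
(C) this class determines KB, not T (= KT).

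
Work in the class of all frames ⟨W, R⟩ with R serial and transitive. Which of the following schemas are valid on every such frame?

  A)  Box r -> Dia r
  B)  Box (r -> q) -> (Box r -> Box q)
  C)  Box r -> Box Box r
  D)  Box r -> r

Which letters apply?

A, B, C

(A) Box r -> Dia r (axiom D) characterises the serial frames. Every such R is serial — valid.
(B) this is just K, valid on every normal frame.
(C) Box r -> Box Box r is axiom 4, which corresponds to transitivity. Every such R is transitive — valid.
(D) Box r -> r is axiom T, which corresponds to reflexivity. Such an R need not be reflexive — not valid.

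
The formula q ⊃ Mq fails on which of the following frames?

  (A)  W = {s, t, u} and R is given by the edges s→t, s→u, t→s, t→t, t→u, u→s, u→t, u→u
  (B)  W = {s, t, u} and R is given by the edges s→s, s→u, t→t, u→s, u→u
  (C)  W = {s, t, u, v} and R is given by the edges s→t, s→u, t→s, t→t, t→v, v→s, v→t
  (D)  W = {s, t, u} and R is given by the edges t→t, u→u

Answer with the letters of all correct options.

The schema q ⊃ Mq is the dual of axiom T; it is valid on a frame iff R is reflexive.
(A) R is not reflexive (not s R s), so the schema fails here.
(B) R is reflexive (each world relates to itself), so the schema is valid here.
(C) R is not reflexive (not s R s), so the schema fails here.
(D) R is not reflexive (not s R s), so the schema fails here.

A, C, D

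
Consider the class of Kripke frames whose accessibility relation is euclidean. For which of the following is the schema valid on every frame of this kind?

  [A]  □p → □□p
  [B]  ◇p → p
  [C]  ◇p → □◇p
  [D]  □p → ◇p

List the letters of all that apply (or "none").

(A) axiom 4: valid iff R is transitive. Such an R need not be transitive — not valid.
(B) ◇p → p (the converse of T) corresponds to R being a subset of the identity. Such an R need not be a subset of the identity, so not valid.
(C) ◇p → □◇p is axiom 5, which corresponds to the euclidean property. Every such R is euclidean — valid.
(D) □p → ◇p (axiom D) characterises the serial frames. Such an R need not be serial — not valid.

C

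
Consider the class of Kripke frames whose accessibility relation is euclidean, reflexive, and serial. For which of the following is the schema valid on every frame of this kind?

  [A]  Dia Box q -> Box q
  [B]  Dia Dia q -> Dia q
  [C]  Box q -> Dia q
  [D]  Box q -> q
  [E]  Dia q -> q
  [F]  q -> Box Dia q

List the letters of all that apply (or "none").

A, B, C, D, F

A relation that is euclidean, reflexive, and serial is also symmetric and transitive.
(A) Dia Box q -> Box q is the dual of axiom 5, which corresponds to the euclidean property. Every such R is euclidean — valid.
(B) Dia Dia q -> Dia q is the dual of axiom 4, which corresponds to transitivity. Every such R is transitive — valid.
(C) Box q -> Dia q is axiom D; it is valid on a frame exactly when R is serial. Every such R is serial, so valid.
(D) Box q -> q is axiom T, which corresponds to reflexivity. Every such R is reflexive — valid.
(E) Dia q -> q (the converse of T) corresponds to R being a subset of the identity. Such an R need not be a subset of the identity, so not valid.
(F) axiom B: valid iff R is symmetric. Every such R is symmetric — valid.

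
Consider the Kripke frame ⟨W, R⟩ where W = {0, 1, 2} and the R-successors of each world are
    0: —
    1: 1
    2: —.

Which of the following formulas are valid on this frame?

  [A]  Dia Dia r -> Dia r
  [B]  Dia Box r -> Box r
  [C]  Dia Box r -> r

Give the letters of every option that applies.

R is symmetric: every R-edge is matched by its reverse.
R is transitive: R is closed under composition.
R is euclidean: any two R-successors of the same world are R-related.
(A) Dia Dia r -> Dia r is the dual of axiom 4; it is valid on a frame exactly when R is transitive. R is transitive, so valid.
(B) the dual of axiom 5: valid iff R is euclidean. R is euclidean — valid.
(C) Dia Box r -> r is the dual of axiom B; it is valid on a frame exactly when R is symmetric. R is symmetric, so valid.

A, B, C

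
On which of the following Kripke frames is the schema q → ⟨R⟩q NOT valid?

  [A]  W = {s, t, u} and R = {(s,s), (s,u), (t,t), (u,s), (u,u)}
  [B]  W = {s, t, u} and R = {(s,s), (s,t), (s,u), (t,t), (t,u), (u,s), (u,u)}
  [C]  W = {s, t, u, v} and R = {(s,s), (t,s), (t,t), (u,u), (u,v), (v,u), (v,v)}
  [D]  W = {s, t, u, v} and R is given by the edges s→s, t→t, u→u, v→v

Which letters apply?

none

The schema q → ⟨R⟩q is the dual of axiom T; it is valid on a frame iff R is reflexive.
(A) R is reflexive (each world relates to itself), so the schema is valid here.
(B) R is reflexive (each world relates to itself), so the schema is valid here.
(C) R is reflexive (each world relates to itself), so the schema is valid here.
(D) R is reflexive (each world relates to itself), so the schema is valid here.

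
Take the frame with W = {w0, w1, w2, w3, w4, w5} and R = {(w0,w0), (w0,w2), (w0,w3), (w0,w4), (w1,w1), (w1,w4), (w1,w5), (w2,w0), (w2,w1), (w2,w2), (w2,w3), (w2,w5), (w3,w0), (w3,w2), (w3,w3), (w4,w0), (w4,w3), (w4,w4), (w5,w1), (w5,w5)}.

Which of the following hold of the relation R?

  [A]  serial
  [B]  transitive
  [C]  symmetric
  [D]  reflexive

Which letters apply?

A, D

(A) serial: every world has an R-successor.
(B) not transitive: w0 R w2 and w2 R w1 but not w0 R w1.
(C) not symmetric: w1 R w4 but not w4 R w1.
(D) reflexive: each world relates to itself.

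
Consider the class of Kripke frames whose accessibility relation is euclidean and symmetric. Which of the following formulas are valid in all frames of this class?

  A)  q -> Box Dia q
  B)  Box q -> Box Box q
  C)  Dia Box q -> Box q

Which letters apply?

A, B, C

A symmetric euclidean relation is transitive (uRv and vRw give vRu by symmetry, then uRw by the euclidean condition, applied at v).
(A) q -> Box Dia q is axiom B, which corresponds to symmetry. Every such R is symmetric — valid.
(B) Box q -> Box Box q (axiom 4) characterises the transitive frames. Every such R is transitive — valid.
(C) Dia Box q -> Box q is the dual of axiom 5, which corresponds to the euclidean property. Every such R is euclidean — valid.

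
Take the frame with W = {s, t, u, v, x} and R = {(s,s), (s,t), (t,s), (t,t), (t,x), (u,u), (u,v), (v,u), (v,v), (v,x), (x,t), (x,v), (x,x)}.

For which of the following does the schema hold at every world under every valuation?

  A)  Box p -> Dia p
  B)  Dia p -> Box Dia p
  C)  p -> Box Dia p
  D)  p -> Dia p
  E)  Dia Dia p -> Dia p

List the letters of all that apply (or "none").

R is reflexive: each world relates to itself.
R is symmetric: every R-edge is matched by its reverse.
R is not transitive: s R t and t R x but not s R x.
R is not euclidean: t R s and t R x but not s R x.
R is serial: every world has an R-successor.
(A) Box p -> Dia p is axiom D, which corresponds to seriality. R is serial — valid.
(B) Dia p -> Box Dia p (axiom 5) characterises the euclidean frames. R is not euclidean — not valid.
(C) axiom B: valid iff R is symmetric. R is symmetric — valid.
(D) p -> Dia p is the dual of axiom T, which corresponds to reflexivity. R is reflexive — valid.
(E) Dia Dia p -> Dia p is the dual of axiom 4, which corresponds to transitivity. R is not transitive — not valid.

A, C, D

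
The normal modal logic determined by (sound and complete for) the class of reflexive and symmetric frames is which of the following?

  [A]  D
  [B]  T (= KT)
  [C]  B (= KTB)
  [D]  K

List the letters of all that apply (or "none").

C

(A) D is determined by the class of serial frames.
(B) T (= KT) is determined by the class of reflexive frames.
(C) B (= KTB) is determined by exactly this class.
(D) K is determined by the class of arbitrary frames.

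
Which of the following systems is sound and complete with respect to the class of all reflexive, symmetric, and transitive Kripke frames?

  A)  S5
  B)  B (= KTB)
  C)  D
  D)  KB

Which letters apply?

A

(A) S5 is determined by exactly this class.
(B) B (= KTB) is determined by the class of reflexive and symmetric frames.
(C) D is determined by the class of serial frames.
(D) KB is determined by the class of symmetric frames.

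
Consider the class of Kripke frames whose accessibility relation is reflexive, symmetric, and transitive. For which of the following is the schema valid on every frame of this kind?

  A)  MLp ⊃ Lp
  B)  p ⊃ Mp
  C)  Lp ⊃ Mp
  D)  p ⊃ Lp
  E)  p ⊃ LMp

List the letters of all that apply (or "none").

A, B, C, E

A relation that is reflexive, symmetric, and transitive is also euclidean and serial.
(A) MLp ⊃ Lp is the dual of axiom 5, which corresponds to the euclidean property. Every such R is euclidean — valid.
(B) the dual of axiom T: valid iff R is reflexive. Every such R is reflexive — valid.
(C) Lp ⊃ Mp is axiom D; it is valid on a frame exactly when R is serial. Every such R is serial, so valid.
(D) p ⊃ Lp (equivalent to ◇p→p) corresponds to R being a subset of the identity. Such an R need not be a subset of the identity, so not valid.
(E) p ⊃ LMp (axiom B) characterises the symmetric frames. Every such R is symmetric — valid.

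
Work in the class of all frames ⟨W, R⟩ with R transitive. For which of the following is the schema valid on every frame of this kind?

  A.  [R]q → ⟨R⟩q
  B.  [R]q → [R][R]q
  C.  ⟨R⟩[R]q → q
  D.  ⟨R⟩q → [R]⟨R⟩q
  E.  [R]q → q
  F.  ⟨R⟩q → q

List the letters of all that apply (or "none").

(A) [R]q → ⟨R⟩q (axiom D) characterises the serial frames. Such an R need not be serial — not valid.
(B) [R]q → [R][R]q is axiom 4, which corresponds to transitivity. Every such R is transitive — valid.
(C) ⟨R⟩[R]q → q is the dual of axiom B; it is valid on a frame exactly when R is symmetric. Such an R need not be symmetric, so not valid.
(D) ⟨R⟩q → [R]⟨R⟩q is axiom 5; it is valid on a frame exactly when R is euclidean. Such an R need not be euclidean, so not valid.
(E) [R]q → q (axiom T) characterises the reflexive frames. Such an R need not be reflexive — not valid.
(F) ⟨R⟩q → q is valid only on frames where every R-edge is a self-loop. Such an R need not be a subset of the identity — not valid.

B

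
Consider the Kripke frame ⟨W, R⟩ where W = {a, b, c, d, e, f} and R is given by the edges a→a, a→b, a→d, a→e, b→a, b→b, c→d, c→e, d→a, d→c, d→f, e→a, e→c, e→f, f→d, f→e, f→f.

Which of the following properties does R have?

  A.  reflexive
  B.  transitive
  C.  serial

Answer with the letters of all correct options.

C

(A) not reflexive: not c R c.
(B) not transitive: a R d and d R c but not a R c.
(C) serial: every world has an R-successor.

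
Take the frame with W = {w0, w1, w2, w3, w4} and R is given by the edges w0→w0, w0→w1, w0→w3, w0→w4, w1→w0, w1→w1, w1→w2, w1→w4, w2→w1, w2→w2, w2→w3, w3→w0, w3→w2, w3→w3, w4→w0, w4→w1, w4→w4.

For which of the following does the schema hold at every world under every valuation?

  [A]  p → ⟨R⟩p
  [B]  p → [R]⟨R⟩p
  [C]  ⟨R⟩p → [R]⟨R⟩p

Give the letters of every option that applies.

R is reflexive: each world relates to itself.
R is symmetric: every R-edge is matched by its reverse.
R is not euclidean: w0 R w1 and w0 R w3 but not w1 R w3.
(A) the dual of axiom T: valid iff R is reflexive. R is reflexive — valid.
(B) axiom B: valid iff R is symmetric. R is symmetric — valid.
(C) ⟨R⟩p → [R]⟨R⟩p is axiom 5, which corresponds to the euclidean property. R is not euclidean — not valid.

A, B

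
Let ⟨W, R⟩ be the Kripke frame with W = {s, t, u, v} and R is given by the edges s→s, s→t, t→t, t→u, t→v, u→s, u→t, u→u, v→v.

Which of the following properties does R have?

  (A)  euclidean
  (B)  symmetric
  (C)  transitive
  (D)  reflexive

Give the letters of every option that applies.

(A) not euclidean: s R t and s R s but not t R s.
(B) not symmetric: s R t but not t R s.
(C) not transitive: s R t and t R u but not s R u.
(D) reflexive: each world relates to itself.

D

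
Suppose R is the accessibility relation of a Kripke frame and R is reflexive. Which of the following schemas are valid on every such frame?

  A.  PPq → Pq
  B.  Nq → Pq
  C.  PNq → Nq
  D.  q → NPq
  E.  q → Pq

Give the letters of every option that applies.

B, E

A reflexive relation is serial.
(A) PPq → Pq (the dual of axiom 4) characterises the transitive frames. Such an R need not be transitive — not valid.
(B) Nq → Pq is axiom D; it is valid on a frame exactly when R is serial. Every such R is serial, so valid.
(C) PNq → Nq is the dual of axiom 5; it is valid on a frame exactly when R is euclidean. Such an R need not be euclidean, so not valid.
(D) q → NPq is axiom B, which corresponds to symmetry. Such an R need not be symmetric — not valid.
(E) q → Pq (the dual of axiom T) characterises the reflexive frames. Every such R is reflexive — valid.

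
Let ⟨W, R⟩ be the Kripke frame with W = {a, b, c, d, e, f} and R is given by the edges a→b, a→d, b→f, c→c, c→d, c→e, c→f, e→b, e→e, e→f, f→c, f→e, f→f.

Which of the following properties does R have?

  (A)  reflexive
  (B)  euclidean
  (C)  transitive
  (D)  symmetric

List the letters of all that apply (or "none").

none

(A) not reflexive: not a R a.
(B) not euclidean: a R b and a R d but not b R d.
(C) not transitive: a R b and b R f but not a R f.
(D) not symmetric: a R b but not b R a.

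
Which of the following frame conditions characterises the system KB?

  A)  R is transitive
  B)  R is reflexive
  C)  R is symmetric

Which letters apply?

(A) this class determines K4, not KB.
(B) this class determines T (= KT), not KB.
(C) KB is sound and complete for exactly this class.

C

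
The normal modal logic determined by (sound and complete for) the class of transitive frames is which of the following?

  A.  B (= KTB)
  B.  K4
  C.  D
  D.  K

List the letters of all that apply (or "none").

B

(A) B (= KTB) is determined by the class of reflexive and symmetric frames.
(B) K4 is determined by exactly this class.
(C) D is determined by the class of serial frames.
(D) K is determined by the class of arbitrary frames.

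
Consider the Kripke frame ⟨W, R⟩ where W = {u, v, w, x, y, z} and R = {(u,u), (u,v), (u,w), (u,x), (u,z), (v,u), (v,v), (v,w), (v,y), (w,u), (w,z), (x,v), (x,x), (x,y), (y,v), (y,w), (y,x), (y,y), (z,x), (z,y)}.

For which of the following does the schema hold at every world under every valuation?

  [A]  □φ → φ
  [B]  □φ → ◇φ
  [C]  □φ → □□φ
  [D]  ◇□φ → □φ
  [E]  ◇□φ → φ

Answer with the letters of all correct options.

B

R is not reflexive: not w R w.
R is not symmetric: u R x but not x R u.
R is not transitive: u R v and v R y but not u R y.
R is not euclidean: u R v and u R x but not v R x.
R is serial: every world has an R-successor.
(A) axiom T: valid iff R is reflexive. R is not reflexive — not valid.
(B) □φ → ◇φ is axiom D; it is valid on a frame exactly when R is serial. R is serial, so valid.
(C) axiom 4: valid iff R is transitive. R is not transitive — not valid.
(D) the dual of axiom 5: valid iff R is euclidean. R is not euclidean — not valid.
(E) ◇□φ → φ is the dual of axiom B; it is valid on a frame exactly when R is symmetric. R is not symmetric, so not valid.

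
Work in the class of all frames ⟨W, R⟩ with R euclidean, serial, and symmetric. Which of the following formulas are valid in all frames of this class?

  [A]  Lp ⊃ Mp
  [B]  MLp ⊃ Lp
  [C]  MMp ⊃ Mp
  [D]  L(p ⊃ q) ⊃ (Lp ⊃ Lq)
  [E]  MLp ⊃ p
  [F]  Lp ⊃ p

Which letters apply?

Serial, symmetric and euclidean together give transitive (from symmetry + euclidean) and then reflexive; the relation is an equivalence.
(A) Lp ⊃ Mp (axiom D) characterises the serial frames. Every such R is serial — valid.
(B) MLp ⊃ Lp is the dual of axiom 5; it is valid on a frame exactly when R is euclidean. Every such R is euclidean, so valid.
(C) MMp ⊃ Mp is the dual of axiom 4, which corresponds to transitivity. Every such R is transitive — valid.
(D) L(p ⊃ q) ⊃ (Lp ⊃ Lq) is axiom K, valid on every Kripke frame — valid.
(E) MLp ⊃ p (the dual of axiom B) characterises the symmetric frames. Every such R is symmetric — valid.
(F) Lp ⊃ p is axiom T; it is valid on a frame exactly when R is reflexive. Every such R is reflexive, so valid.

A, B, C, D, E, F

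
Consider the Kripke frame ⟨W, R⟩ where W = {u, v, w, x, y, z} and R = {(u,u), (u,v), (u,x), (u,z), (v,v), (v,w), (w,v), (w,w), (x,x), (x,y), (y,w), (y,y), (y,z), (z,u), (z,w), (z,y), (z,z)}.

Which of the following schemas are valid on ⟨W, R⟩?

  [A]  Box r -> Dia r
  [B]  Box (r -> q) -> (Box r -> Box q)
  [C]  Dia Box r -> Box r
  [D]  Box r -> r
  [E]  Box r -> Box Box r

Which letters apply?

R is reflexive: each world relates to itself.
R is not transitive: u R v and v R w but not u R w.
R is not euclidean: u R v and u R u but not v R u.
R is serial: every world has an R-successor.
(A) axiom D: valid iff R is serial. R is serial — valid.
(B) this is just K, valid on every normal frame.
(C) Dia Box r -> Box r (the dual of axiom 5) characterises the euclidean frames. R is not euclidean — not valid.
(D) axiom T: valid iff R is reflexive. R is reflexive — valid.
(E) axiom 4: valid iff R is transitive. R is not transitive — not valid.

A, B, D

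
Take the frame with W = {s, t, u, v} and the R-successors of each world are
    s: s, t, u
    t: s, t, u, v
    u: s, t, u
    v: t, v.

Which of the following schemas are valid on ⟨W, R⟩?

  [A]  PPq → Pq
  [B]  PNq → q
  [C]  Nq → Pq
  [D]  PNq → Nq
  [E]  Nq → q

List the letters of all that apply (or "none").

R is reflexive: each world relates to itself.
R is symmetric: every R-edge is matched by its reverse.
R is not transitive: s R t and t R v but not s R v.
R is not euclidean: t R s and t R v but not s R v.
R is serial: every world has an R-successor.
(A) PPq → Pq is the dual of axiom 4, which corresponds to transitivity. R is not transitive — not valid.
(B) PNq → q is the dual of axiom B, which corresponds to symmetry. R is symmetric — valid.
(C) axiom D: valid iff R is serial. R is serial — valid.
(D) PNq → Nq is the dual of axiom 5, which corresponds to the euclidean property. R is not euclidean — not valid.
(E) Nq → q (axiom T) characterises the reflexive frames. R is reflexive — valid.

B, C, E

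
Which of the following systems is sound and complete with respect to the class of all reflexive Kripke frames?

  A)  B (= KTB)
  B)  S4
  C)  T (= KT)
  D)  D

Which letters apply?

C

(A) B (= KTB) is determined by the class of reflexive and symmetric frames.
(B) S4 is determined by the class of reflexive and transitive frames.
(C) T (= KT) is determined by exactly this class.
(D) D is determined by the class of serial frames.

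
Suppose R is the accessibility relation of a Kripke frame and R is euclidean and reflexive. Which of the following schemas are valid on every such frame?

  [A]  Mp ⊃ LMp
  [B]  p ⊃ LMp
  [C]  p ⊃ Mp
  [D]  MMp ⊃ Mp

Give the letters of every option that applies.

A reflexive euclidean relation is also symmetric (from wRw and wRv the euclidean condition gives vRw) and hence transitive; it is an equivalence relation.
(A) Mp ⊃ LMp is axiom 5, which corresponds to the euclidean property. Every such R is euclidean — valid.
(B) p ⊃ LMp is axiom B; it is valid on a frame exactly when R is symmetric. Every such R is symmetric, so valid.
(C) p ⊃ Mp is the dual of axiom T; it is valid on a frame exactly when R is reflexive. Every such R is reflexive, so valid.
(D) MMp ⊃ Mp is the dual of axiom 4, which corresponds to transitivity. Every such R is transitive — valid.

A, B, C, D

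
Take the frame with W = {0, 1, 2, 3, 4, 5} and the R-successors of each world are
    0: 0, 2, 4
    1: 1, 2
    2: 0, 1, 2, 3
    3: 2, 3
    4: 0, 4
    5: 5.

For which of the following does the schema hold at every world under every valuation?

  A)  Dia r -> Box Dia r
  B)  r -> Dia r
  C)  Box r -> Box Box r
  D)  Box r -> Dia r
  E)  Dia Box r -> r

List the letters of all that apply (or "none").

R is reflexive: each world relates to itself.
R is symmetric: every R-edge is matched by its reverse.
R is not transitive: 0 R 2 and 2 R 1 but not 0 R 1.
R is not euclidean: 0 R 2 and 0 R 4 but not 2 R 4.
R is serial: every world has an R-successor.
(A) axiom 5: valid iff R is euclidean. R is not euclidean — not valid.
(B) r -> Dia r (the dual of axiom T) characterises the reflexive frames. R is reflexive — valid.
(C) Box r -> Box Box r (axiom 4) characterises the transitive frames. R is not transitive — not valid.
(D) Box r -> Dia r is axiom D; it is valid on a frame exactly when R is serial. R is serial, so valid.
(E) the dual of axiom B: valid iff R is symmetric. R is symmetric — valid.

B, D, E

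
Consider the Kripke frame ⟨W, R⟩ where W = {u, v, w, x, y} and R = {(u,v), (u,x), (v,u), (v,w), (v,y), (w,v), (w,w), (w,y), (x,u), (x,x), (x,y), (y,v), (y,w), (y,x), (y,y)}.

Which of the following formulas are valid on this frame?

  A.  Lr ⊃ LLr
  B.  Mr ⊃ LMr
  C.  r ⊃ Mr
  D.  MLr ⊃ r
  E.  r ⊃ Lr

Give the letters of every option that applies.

D

R is not reflexive: not u R u.
R is symmetric: every R-edge is matched by its reverse.
R is not transitive: u R v and v R u but not u R u.
R is not euclidean: u R v and u R x but not v R x.
R is not a subset of the identity: u R v with u ≠ v.
(A) Lr ⊃ LLr is axiom 4; it is valid on a frame exactly when R is transitive. R is not transitive, so not valid.
(B) Mr ⊃ LMr (axiom 5) characterises the euclidean frames. R is not euclidean — not valid.
(C) the dual of axiom T: valid iff R is reflexive. R is not reflexive — not valid.
(D) MLr ⊃ r is the dual of axiom B, which corresponds to symmetry. R is symmetric — valid.
(E) r ⊃ Lr (equivalent to ◇p→p) corresponds to R being a subset of the identity. Here R ⊄ identity, so not valid.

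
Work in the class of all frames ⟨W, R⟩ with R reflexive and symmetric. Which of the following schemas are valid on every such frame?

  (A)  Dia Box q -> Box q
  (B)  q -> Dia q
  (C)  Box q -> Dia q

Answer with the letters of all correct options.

Reflexive relations are serial.
(A) Dia Box q -> Box q (the dual of axiom 5) characterises the euclidean frames. Such an R need not be euclidean — not valid.
(B) q -> Dia q is the dual of axiom T, which corresponds to reflexivity. Every such R is reflexive — valid.
(C) Box q -> Dia q is axiom D, which corresponds to seriality. Every such R is serial — valid.

B, C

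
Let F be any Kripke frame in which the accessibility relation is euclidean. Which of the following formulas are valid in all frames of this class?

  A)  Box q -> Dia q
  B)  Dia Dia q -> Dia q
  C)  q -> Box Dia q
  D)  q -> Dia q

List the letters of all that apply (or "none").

none

(A) Box q -> Dia q is axiom D; it is valid on a frame exactly when R is serial. Such an R need not be serial, so not valid.
(B) Dia Dia q -> Dia q is the dual of axiom 4; it is valid on a frame exactly when R is transitive. Such an R need not be transitive, so not valid.
(C) q -> Box Dia q (axiom B) characterises the symmetric frames. Such an R need not be symmetric — not valid.
(D) q -> Dia q (the dual of axiom T) characterises the reflexive frames. Such an R need not be reflexive — not valid.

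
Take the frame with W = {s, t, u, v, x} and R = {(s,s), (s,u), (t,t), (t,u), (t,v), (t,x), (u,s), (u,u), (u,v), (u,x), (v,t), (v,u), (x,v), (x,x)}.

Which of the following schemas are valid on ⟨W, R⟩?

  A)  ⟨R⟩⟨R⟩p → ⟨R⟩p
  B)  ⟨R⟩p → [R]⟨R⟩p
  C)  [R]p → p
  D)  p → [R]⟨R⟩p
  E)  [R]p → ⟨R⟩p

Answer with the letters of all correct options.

E

R is not reflexive: not v R v.
R is not symmetric: t R u but not u R t.
R is not transitive: s R u and u R v but not s R v.
R is not euclidean: t R u and t R t but not u R t.
R is serial: every world has an R-successor.
(A) ⟨R⟩⟨R⟩p → ⟨R⟩p is the dual of axiom 4, which corresponds to transitivity. R is not transitive — not valid.
(B) ⟨R⟩p → [R]⟨R⟩p (axiom 5) characterises the euclidean frames. R is not euclidean — not valid.
(C) [R]p → p (axiom T) characterises the reflexive frames. R is not reflexive — not valid.
(D) p → [R]⟨R⟩p is axiom B, which corresponds to symmetry. R is not symmetric — not valid.
(E) axiom D: valid iff R is serial. R is serial — valid.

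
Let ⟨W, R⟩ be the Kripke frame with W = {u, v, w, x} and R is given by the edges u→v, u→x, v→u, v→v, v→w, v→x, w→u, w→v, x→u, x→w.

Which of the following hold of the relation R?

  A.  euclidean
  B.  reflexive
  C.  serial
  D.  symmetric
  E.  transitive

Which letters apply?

C

(A) not euclidean: u R x and u R v but not x R v.
(B) not reflexive: not u R u.
(C) serial: every world has an R-successor.
(D) not symmetric: v R x but not x R v.
(E) not transitive: u R v and v R u but not u R u.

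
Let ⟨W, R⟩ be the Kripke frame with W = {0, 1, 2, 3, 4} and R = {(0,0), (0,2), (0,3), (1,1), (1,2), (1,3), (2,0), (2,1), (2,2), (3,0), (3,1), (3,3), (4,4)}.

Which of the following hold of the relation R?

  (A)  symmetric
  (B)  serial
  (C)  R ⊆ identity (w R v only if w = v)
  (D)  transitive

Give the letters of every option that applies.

A, B

(A) symmetric: every R-edge is matched by its reverse.
(B) serial: every world has an R-successor.
(C) not ⊆ identity: 0 R 2 with 0 ≠ 2.
(D) not transitive: 0 R 2 and 2 R 1 but not 0 R 1.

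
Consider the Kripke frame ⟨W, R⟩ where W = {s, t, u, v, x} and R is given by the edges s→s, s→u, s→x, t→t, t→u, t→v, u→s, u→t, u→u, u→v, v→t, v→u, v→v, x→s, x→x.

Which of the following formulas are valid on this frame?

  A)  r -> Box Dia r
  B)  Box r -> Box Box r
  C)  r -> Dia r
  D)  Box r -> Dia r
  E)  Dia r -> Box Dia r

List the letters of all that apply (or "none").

A, C, D

R is reflexive: each world relates to itself.
R is symmetric: every R-edge is matched by its reverse.
R is not transitive: s R u and u R t but not s R t.
R is not euclidean: s R u and s R x but not u R x.
R is serial: every world has an R-successor.
(A) axiom B: valid iff R is symmetric. R is symmetric — valid.
(B) Box r -> Box Box r is axiom 4, which corresponds to transitivity. R is not transitive — not valid.
(C) r -> Dia r is the dual of axiom T, which corresponds to reflexivity. R is reflexive — valid.
(D) axiom D: valid iff R is serial. R is serial — valid.
(E) Dia r -> Box Dia r is axiom 5; it is valid on a frame exactly when R is euclidean. R is not euclidean, so not valid.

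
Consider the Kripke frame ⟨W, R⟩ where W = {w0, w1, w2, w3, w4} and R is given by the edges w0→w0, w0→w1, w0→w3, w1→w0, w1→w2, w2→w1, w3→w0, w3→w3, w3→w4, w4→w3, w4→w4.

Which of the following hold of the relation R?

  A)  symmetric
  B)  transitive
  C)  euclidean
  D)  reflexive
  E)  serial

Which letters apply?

A, E

(A) symmetric: every R-edge is matched by its reverse.
(B) not transitive: w0 R w1 and w1 R w2 but not w0 R w2.
(C) not euclidean: w0 R w1 and w0 R w3 but not w1 R w3.
(D) not reflexive: not w1 R w1.
(E) serial: every world has an R-successor.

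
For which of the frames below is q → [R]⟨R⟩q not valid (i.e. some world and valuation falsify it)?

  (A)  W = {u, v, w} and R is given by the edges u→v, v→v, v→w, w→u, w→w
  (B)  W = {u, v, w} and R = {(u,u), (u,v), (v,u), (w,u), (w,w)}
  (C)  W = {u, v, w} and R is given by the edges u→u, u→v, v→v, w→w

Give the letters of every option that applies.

A, B, C

The schema q → [R]⟨R⟩q is axiom B; it is valid on a frame iff R is symmetric.
(A) R is not symmetric (u R v but not v R u), so the schema fails here.
(B) R is not symmetric (w R u but not u R w), so the schema fails here.
(C) R is not symmetric (u R v but not v R u), so the schema fails here.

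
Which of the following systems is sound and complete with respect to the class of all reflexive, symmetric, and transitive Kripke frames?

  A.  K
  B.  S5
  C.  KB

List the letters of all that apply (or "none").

B

(A) K is determined by the class of arbitrary frames.
(B) S5 is determined by exactly this class.
(C) KB is determined by the class of symmetric frames.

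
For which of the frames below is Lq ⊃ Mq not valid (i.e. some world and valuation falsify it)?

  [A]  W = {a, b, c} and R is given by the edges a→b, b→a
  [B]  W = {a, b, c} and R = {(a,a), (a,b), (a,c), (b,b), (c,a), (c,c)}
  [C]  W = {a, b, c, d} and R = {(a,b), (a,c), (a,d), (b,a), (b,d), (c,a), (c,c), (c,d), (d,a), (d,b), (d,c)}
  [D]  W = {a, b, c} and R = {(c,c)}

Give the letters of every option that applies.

A, D

The schema Lq ⊃ Mq is axiom D; it is valid on a frame iff R is serial.
(A) R is not serial (c has no R-successor), so the schema fails here.
(B) R is serial (every world has an R-successor), so the schema is valid here.
(C) R is serial (every world has an R-successor), so the schema is valid here.
(D) R is not serial (a has no R-successor), so the schema fails here.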